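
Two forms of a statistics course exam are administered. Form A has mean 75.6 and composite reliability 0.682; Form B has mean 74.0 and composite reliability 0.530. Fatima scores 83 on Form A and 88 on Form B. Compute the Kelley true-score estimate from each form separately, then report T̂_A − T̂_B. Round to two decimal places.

T̂_A = 0.682(83) + 0.318(75.6) = 80.6468
T̂_B = 0.530(88) + 0.470(74.0) = 81.4200
T̂_A − T̂_B = -0.7732

-0.77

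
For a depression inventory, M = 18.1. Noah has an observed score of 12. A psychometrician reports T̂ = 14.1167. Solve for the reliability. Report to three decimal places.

0.653

T̂ = ρX + (1 − ρ)μ  ⇒  T̂ − μ = ρ(X − μ)
ρ = (T̂ − μ)/(X − μ) = (14.1167 − 18.1) / (12 − 18.1) = -3.9833 / -6.1 = 0.65300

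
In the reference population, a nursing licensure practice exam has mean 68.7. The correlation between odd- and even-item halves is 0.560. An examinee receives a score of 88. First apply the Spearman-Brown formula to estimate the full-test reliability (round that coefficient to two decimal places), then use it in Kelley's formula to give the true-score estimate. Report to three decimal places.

Spearman-Brown: ρ = 2r/(1 + r) = 2(0.560)/(1 + 0.560) = 1.1200/1.560 = 0.7179 → 0.72
T̂ = ρX + (1 − ρ)μ
  = 0.72 × 88 + 0.28 × 68.7
  = 63.36 + 19.236
  = 82.5960
  ≈ 82.596

82.596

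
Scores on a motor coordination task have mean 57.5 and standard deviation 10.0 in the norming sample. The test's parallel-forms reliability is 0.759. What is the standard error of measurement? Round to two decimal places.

SEM = SD · √(1 − ρ) = 10.0 × √0.241 = 10.0 × 0.4909 = 4.909

4.91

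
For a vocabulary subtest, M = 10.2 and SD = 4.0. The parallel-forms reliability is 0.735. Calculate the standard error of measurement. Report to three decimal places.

SEM = SD · √(1 − ρ) = 4.0 × √0.265 = 4.0 × 0.5148 = 2.0591

2.059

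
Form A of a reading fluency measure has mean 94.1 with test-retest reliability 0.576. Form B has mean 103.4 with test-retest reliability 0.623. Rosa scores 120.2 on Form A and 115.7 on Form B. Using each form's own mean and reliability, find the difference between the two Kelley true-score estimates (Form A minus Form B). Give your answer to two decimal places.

T̂_A = 0.576(120.2) + 0.424(94.1) = 109.1336
T̂_B = 0.623(115.7) + 0.377(103.4) = 111.0629
T̂_A − T̂_B = -1.9293

-1.93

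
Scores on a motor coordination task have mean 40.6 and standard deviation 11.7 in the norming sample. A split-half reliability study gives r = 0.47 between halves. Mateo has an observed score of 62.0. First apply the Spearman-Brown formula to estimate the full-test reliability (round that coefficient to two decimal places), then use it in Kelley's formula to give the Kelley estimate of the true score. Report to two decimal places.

Spearman-Brown: ρ = 2r/(1 + r) = 2(0.47)/(1 + 0.47) = 0.940/1.47 = 0.6395 → 0.64
T̂ = 0.64(62.0) + 0.36(40.6) = 39.680 + 14.616 = 54.296 → 54.30

54.30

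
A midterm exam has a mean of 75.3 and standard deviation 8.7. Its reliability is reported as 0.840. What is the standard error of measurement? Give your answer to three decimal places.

SEM = SD · √(1 − ρ) = 8.7 × √0.160 = 8.7 × 0.4000 = 3.4800

3.480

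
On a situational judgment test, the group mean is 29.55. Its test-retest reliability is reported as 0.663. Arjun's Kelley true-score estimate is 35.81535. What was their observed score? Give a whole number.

T̂ = ρX + (1 − ρ)μ  ⇒  X = (T̂ − (1 − ρ)μ) / ρ
X = (35.81535 − 0.337 × 29.55) / 0.663 = (35.81535 − 9.95835) / 0.663 = 25.85700 / 0.663 = 39.00

39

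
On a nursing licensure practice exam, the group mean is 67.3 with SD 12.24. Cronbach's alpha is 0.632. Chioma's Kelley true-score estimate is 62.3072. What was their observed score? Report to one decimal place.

59.4

T̂ = ρX + (1 − ρ)μ  ⇒  X = (T̂ − (1 − ρ)μ) / ρ
X = (62.3072 − 0.368 × 67.3) / 0.632 = (62.3072 − 24.7664) / 0.632 = 37.5408 / 0.632 = 59.400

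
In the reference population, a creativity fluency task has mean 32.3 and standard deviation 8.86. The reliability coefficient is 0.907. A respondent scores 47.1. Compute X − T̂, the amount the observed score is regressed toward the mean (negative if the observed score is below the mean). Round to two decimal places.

Kelley's formula gives T̂ = 0.907·47.1 + 0.093·32.3 = 42.7197 + 3.0039 = 45.7236.
X − T̂ = 47.1 − 45.724 = 1.376 → 1.38

1.38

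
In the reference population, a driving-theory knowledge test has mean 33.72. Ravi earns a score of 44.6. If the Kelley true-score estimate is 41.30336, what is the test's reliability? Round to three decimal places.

0.697

T̂ = ρX + (1 − ρ)μ  ⇒  T̂ − μ = ρ(X − μ)
ρ = (T̂ − μ)/(X − μ) = (41.30336 − 33.72) / (44.6 − 33.72) = 7.58336 / 10.88 = 0.69700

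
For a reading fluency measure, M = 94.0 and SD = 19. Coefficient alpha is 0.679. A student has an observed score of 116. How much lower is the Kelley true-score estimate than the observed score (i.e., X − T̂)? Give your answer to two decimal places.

7.06

T̂ = 0.679(116) + 0.321(94.0) = 78.764 + 30.1740 = 108.9380 → 108.938
X − T̂ = 116 − 108.938 = 7.062 → 7.06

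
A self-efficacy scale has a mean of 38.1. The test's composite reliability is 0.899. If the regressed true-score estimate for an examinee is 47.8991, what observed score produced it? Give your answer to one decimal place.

T̂ = ρX + (1 − ρ)μ  ⇒  X = (T̂ − (1 − ρ)μ) / ρ
X = (47.8991 − 0.101 × 38.1) / 0.899 = (47.8991 − 3.8481) / 0.899 = 44.0510 / 0.899 = 49.000

49.0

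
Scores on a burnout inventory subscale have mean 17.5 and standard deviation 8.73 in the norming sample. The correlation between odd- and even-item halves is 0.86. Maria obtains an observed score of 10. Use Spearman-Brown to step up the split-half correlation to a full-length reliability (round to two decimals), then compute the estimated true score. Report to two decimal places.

Spearman-Brown: ρ = 2r/(1 + r) = 2(0.86)/(1 + 0.86) = 1.720/1.86 = 0.9247 → 0.92
Regress the observed score toward the mean by the unreliability: T̂ = 0.92·10 + 0.08·17.5 = 9.20 + 1.400 = 10.600.

10.60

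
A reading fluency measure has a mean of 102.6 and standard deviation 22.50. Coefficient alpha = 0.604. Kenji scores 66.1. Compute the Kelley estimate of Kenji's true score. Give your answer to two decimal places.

Regress the observed score toward the mean by the unreliability: T̂ = 0.604·66.1 + 0.396·102.6 = 39.9244 + 40.6296 = 80.554.

80.55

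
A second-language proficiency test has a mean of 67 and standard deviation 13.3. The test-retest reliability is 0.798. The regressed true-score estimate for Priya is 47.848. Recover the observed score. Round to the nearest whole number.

T̂ = ρX + (1 − ρ)μ  ⇒  X = (T̂ − (1 − ρ)μ) / ρ
X = (47.848 − 0.202 × 67) / 0.798 = (47.848 − 13.534) / 0.798 = 34.314 / 0.798 = 43.00

43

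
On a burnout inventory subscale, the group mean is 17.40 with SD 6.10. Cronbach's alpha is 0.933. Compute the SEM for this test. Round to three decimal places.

SEM = SD · √(1 − ρ) = 6.10 × √0.067 = 6.10 × 0.2588 = 1.5789

1.579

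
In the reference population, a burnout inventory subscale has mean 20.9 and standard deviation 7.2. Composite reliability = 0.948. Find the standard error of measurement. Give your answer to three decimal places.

SEM = SD · √(1 − ρ) = 7.2 × √0.052 = 7.2 × 0.2280 = 1.6419

1.642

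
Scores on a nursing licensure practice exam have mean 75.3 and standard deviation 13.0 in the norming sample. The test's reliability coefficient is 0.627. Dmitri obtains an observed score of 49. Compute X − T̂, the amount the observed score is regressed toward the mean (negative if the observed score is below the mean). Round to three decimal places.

-9.810

T̂ = 0.627(49) + 0.373(75.3) = 30.723 + 28.0869 = 58.80990 → 58.8099
X − T̂ = 49 − 58.8099 = -9.8099 → -9.810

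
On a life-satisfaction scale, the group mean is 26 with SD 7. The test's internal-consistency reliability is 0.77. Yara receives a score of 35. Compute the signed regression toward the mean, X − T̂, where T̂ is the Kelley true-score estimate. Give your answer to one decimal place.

2.1

T̂ = ρX + (1 − ρ)μ
  = 0.77 × 35 + 0.23 × 26
  = 26.95 + 5.98
  = 32.930
  ≈ 32.93
X − T̂ = 35 − 32.93 = 2.07 → 2.1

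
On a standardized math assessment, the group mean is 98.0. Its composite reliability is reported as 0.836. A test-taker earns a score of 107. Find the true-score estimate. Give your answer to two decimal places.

Regress the observed score toward the mean by the unreliability: T̂ = 0.836·107 + 0.164·98.0 = 89.452 + 16.0720 = 105.524.

105.52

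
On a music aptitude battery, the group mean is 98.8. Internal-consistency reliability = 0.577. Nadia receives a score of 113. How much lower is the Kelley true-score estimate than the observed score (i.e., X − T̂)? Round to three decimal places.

Weight the observed score by reliability and the mean by (1 − reliability): T̂ = 0.577·113 + 0.423·98.8 = 65.201 + 41.7924 = 106.99340.
X − T̂ = 113 − 106.9934 = 6.0066 → 6.007

6.007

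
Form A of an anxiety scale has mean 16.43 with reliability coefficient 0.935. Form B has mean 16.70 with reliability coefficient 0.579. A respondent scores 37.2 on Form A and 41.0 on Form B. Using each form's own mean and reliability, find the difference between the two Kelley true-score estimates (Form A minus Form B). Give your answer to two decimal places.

5.08

T̂_A = 0.935(37.2) + 0.065(16.43) = 35.8499
T̂_B = 0.579(41.0) + 0.421(16.70) = 30.7697
T̂_A − T̂_B = 5.0803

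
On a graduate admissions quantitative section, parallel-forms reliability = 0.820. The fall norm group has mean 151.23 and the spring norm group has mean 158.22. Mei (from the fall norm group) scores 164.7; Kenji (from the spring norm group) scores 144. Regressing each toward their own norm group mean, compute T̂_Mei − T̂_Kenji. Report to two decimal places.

T̂_Mei = 0.820(164.7) + 0.180(151.23) = 162.2754
T̂_Kenji = 0.820(144) + 0.180(158.22) = 146.5596
Difference = 162.2754 − 146.5596 = 15.7158

15.72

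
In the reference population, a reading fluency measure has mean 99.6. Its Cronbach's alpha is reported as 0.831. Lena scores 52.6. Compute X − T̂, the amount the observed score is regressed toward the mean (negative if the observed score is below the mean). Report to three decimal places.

-7.943

Regress the observed score toward the mean by the unreliability: T̂ = 0.831·52.6 + 0.169·99.6 = 43.7106 + 16.8324 = 60.54300.
X − T̂ = 52.6 − 60.5430 = -7.9430 → -7.943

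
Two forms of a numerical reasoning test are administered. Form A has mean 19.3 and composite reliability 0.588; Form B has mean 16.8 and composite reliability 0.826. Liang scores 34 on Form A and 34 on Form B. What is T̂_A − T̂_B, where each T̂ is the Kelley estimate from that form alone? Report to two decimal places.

-3.06

T̂_A = 0.588(34) + 0.412(19.3) = 27.9436
T̂_B = 0.826(34) + 0.174(16.8) = 31.0072
T̂_A − T̂_B = -3.0636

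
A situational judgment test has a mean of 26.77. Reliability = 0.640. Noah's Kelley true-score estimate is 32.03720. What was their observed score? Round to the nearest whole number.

35

T̂ = ρX + (1 − ρ)μ  ⇒  X = (T̂ − (1 − ρ)μ) / ρ
X = (32.03720 − 0.360 × 26.77) / 0.640 = (32.03720 − 9.63720) / 0.640 = 22.40000 / 0.640 = 35.00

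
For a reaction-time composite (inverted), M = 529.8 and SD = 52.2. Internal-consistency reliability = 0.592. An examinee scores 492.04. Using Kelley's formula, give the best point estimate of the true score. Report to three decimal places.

T̂ = 0.592(492.04) + 0.408(529.8) = 291.28768 + 216.1584 = 507.4461 → 507.446

507.446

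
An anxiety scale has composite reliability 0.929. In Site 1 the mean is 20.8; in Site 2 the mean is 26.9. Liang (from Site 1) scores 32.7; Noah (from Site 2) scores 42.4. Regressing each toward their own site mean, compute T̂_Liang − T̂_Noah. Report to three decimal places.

-9.444

T̂_Liang = 0.929(32.7) + 0.071(20.8) = 31.85510
T̂_Noah = 0.929(42.4) + 0.071(26.9) = 41.29950
Difference = 31.85510 − 41.29950 = -9.44440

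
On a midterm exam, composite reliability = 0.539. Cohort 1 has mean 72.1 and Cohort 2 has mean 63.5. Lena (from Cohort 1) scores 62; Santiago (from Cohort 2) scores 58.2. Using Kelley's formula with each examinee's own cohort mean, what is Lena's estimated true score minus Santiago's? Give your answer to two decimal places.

6.01

T̂_Lena = 0.539(62) + 0.461(72.1) = 66.6561
T̂_Santiago = 0.539(58.2) + 0.461(63.5) = 60.6433
Difference = 66.6561 − 60.6433 = 6.0128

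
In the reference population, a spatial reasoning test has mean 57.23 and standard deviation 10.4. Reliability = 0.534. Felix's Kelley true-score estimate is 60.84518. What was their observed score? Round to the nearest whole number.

T̂ = ρX + (1 − ρ)μ  ⇒  X = (T̂ − (1 − ρ)μ) / ρ
X = (60.84518 − 0.466 × 57.23) / 0.534 = (60.84518 − 26.66918) / 0.534 = 34.17600 / 0.534 = 64.00

64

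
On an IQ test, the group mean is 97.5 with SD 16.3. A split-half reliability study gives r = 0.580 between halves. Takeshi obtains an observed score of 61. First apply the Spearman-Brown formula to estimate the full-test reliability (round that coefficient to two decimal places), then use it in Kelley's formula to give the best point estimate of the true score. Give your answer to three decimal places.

70.855

Spearman-Brown: ρ = 2r/(1 + r) = 2(0.580)/(1 + 0.580) = 1.1600/1.580 = 0.7342 → 0.73
T̂ = 0.73(61) + 0.27(97.5) = 44.53 + 26.325 = 70.8550 → 70.855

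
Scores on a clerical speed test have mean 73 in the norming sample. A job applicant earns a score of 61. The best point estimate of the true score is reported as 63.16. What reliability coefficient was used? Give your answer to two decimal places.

T̂ = ρX + (1 − ρ)μ  ⇒  T̂ − μ = ρ(X − μ)
ρ = (T̂ − μ)/(X − μ) = (63.16 − 73) / (61 − 73) = -9.84 / -12.0 = 0.8200

0.82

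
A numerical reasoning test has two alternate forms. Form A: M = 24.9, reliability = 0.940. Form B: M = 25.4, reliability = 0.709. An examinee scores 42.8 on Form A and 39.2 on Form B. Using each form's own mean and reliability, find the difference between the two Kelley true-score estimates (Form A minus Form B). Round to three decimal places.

T̂_A = 0.940(42.8) + 0.060(24.9) = 41.72600
T̂_B = 0.709(39.2) + 0.291(25.4) = 35.18420
T̂_A − T̂_B = 6.54180

6.542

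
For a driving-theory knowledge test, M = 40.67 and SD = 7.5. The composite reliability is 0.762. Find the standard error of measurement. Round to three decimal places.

3.659

SEM = SD · √(1 − ρ) = 7.5 × √0.238 = 7.5 × 0.4879 = 3.6589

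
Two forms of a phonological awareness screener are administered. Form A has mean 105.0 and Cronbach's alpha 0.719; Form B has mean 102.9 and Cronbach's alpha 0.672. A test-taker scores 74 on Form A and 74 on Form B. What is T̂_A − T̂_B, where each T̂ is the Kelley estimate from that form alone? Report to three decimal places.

-0.768

T̂_A = 0.719(74) + 0.281(105.0) = 82.71100
T̂_B = 0.672(74) + 0.328(102.9) = 83.47920
T̂_A − T̂_B = -0.76820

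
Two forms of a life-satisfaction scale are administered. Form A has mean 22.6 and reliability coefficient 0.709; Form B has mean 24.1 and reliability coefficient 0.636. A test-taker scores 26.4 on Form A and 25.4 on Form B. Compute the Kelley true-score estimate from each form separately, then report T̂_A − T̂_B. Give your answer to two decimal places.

0.37

T̂_A = 0.709(26.4) + 0.291(22.6) = 25.2942
T̂_B = 0.636(25.4) + 0.364(24.1) = 24.9268
T̂_A − T̂_B = 0.3674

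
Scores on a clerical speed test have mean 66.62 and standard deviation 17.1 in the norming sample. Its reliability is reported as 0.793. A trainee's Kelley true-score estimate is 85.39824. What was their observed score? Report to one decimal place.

90.3

T̂ = ρX + (1 − ρ)μ  ⇒  X = (T̂ − (1 − ρ)μ) / ρ
X = (85.39824 − 0.207 × 66.62) / 0.793 = (85.39824 − 13.79034) / 0.793 = 71.60790 / 0.793 = 90.300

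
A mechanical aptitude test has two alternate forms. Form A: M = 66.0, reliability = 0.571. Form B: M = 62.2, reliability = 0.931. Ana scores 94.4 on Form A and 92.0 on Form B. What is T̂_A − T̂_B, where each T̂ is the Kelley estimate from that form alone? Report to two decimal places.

-7.73

T̂_A = 0.571(94.4) + 0.429(66.0) = 82.2164
T̂_B = 0.931(92.0) + 0.069(62.2) = 89.9438
T̂_A − T̂_B = -7.7274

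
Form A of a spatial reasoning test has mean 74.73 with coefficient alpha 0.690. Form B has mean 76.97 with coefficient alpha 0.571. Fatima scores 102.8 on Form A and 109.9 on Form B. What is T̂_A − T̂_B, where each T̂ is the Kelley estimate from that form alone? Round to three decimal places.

-1.675

T̂_A = 0.690(102.8) + 0.310(74.73) = 94.09830
T̂_B = 0.571(109.9) + 0.429(76.97) = 95.77303
T̂_A − T̂_B = -1.67473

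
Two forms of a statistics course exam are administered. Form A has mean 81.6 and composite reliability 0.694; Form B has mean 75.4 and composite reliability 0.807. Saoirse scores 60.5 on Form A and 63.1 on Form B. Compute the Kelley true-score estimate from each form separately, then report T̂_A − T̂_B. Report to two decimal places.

1.48

T̂_A = 0.694(60.5) + 0.306(81.6) = 66.9566
T̂_B = 0.807(63.1) + 0.193(75.4) = 65.4739
T̂_A − T̂_B = 1.4827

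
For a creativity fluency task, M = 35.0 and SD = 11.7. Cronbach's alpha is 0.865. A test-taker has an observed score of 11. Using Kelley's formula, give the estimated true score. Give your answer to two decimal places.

14.24

T̂ = 0.865(11) + 0.135(35.0) = 9.515 + 4.7250 = 14.240 → 14.24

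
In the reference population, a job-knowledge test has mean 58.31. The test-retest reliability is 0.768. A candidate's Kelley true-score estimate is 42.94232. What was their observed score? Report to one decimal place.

T̂ = ρX + (1 − ρ)μ  ⇒  X = (T̂ − (1 − ρ)μ) / ρ
X = (42.94232 − 0.232 × 58.31) / 0.768 = (42.94232 − 13.52792) / 0.768 = 29.41440 / 0.768 = 38.300

38.3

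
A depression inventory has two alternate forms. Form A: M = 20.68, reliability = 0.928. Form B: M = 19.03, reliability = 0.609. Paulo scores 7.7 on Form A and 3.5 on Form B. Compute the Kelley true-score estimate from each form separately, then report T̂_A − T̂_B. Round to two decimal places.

-0.94

T̂_A = 0.928(7.7) + 0.072(20.68) = 8.6346
T̂_B = 0.609(3.5) + 0.391(19.03) = 9.5722
T̂_A − T̂_B = -0.9377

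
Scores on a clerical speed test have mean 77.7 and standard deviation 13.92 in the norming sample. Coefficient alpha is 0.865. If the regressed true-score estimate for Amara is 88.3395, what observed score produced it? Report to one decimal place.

90.0

T̂ = ρX + (1 − ρ)μ  ⇒  X = (T̂ − (1 − ρ)μ) / ρ
X = (88.3395 − 0.135 × 77.7) / 0.865 = (88.3395 − 10.4895) / 0.865 = 77.8500 / 0.865 = 90.000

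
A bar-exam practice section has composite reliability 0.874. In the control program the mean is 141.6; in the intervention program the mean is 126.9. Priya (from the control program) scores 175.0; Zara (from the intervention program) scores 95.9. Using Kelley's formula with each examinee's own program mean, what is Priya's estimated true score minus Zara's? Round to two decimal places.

70.99

T̂_Priya = 0.874(175.0) + 0.126(141.6) = 170.7916
T̂_Zara = 0.874(95.9) + 0.126(126.9) = 99.8060
Difference = 170.7916 − 99.8060 = 70.9856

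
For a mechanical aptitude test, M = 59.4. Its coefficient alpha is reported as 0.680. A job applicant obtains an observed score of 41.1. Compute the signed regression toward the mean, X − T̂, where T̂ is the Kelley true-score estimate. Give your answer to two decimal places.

Regress the observed score toward the mean by the unreliability: T̂ = 0.680·41.1 + 0.320·59.4 = 27.9480 + 19.0080 = 46.9560.
X − T̂ = 41.1 − 46.956 = -5.856 → -5.86

-5.86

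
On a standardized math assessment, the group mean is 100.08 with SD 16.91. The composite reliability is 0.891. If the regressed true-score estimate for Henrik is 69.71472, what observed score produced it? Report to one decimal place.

66.0

T̂ = ρX + (1 − ρ)μ  ⇒  X = (T̂ − (1 − ρ)μ) / ρ
X = (69.71472 − 0.109 × 100.08) / 0.891 = (69.71472 − 10.90872) / 0.891 = 58.80600 / 0.891 = 66.000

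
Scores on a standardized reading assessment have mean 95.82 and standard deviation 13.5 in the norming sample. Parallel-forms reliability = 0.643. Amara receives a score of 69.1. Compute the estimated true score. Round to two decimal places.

T̂ = ρX + (1 − ρ)μ
  = 0.643 × 69.1 + 0.357 × 95.82
  = 44.4313 + 34.20774
  = 78.639
  ≈ 78.64

78.64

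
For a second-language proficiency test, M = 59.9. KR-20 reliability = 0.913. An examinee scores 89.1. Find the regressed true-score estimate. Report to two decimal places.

86.56

Kelley's formula gives T̂ = 0.913·89.1 + 0.087·59.9 = 81.3483 + 5.2113 = 86.560.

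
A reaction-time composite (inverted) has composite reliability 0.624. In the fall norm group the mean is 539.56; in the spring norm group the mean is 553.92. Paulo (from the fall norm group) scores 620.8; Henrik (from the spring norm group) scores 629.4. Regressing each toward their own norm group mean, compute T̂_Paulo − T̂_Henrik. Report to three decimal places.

-10.766

T̂_Paulo = 0.624(620.8) + 0.376(539.56) = 590.25376
T̂_Henrik = 0.624(629.4) + 0.376(553.92) = 601.01952
Difference = 590.25376 − 601.01952 = -10.76576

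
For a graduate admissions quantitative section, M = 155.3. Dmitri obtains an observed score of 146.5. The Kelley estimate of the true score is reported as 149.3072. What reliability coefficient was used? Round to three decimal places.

0.681

T̂ = ρX + (1 − ρ)μ  ⇒  T̂ − μ = ρ(X − μ)
ρ = (T̂ − μ)/(X − μ) = (149.3072 − 155.3) / (146.5 − 155.3) = -5.9928 / -8.8 = 0.68100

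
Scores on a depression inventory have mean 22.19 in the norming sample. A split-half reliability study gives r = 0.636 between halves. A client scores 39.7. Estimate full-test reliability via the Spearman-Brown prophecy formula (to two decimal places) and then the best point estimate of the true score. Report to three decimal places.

35.848

Spearman-Brown: ρ = 2r/(1 + r) = 2(0.636)/(1 + 0.636) = 1.2720/1.636 = 0.7775 → 0.78
T̂ = 0.78(39.7) + 0.22(22.19) = 30.966 + 4.8818 = 35.8478 → 35.848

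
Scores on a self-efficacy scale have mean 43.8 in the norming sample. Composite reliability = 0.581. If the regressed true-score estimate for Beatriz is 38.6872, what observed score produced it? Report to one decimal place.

T̂ = ρX + (1 − ρ)μ  ⇒  X = (T̂ − (1 − ρ)μ) / ρ
X = (38.6872 − 0.419 × 43.8) / 0.581 = (38.6872 − 18.3522) / 0.581 = 20.3350 / 0.581 = 35.000

35.0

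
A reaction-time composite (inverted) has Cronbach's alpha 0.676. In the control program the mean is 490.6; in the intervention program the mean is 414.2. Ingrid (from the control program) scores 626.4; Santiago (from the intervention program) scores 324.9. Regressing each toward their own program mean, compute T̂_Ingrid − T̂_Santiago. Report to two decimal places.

T̂_Ingrid = 0.676(626.4) + 0.324(490.6) = 582.4008
T̂_Santiago = 0.676(324.9) + 0.324(414.2) = 353.8332
Difference = 582.4008 − 353.8332 = 228.5676

228.57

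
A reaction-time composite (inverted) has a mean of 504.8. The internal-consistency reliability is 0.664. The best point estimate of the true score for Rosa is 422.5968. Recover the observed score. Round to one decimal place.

381.0

T̂ = ρX + (1 − ρ)μ  ⇒  X = (T̂ − (1 − ρ)μ) / ρ
X = (422.5968 − 0.336 × 504.8) / 0.664 = (422.5968 − 169.6128) / 0.664 = 252.9840 / 0.664 = 381.000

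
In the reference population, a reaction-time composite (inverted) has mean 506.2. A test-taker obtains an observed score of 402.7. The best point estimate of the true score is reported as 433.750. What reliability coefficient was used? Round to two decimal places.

0.70

T̂ = ρX + (1 − ρ)μ  ⇒  T̂ − μ = ρ(X − μ)
ρ = (T̂ − μ)/(X − μ) = (433.750 − 506.2) / (402.7 − 506.2) = -72.450 / -103.5 = 0.7000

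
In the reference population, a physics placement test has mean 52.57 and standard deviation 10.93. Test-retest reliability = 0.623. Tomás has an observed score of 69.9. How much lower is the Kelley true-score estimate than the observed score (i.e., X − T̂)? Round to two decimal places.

T̂ = ρX + (1 − ρ)μ
  = 0.623 × 69.9 + 0.377 × 52.57
  = 43.5477 + 19.81889
  = 63.3666
  ≈ 63.367
X − T̂ = 69.9 − 63.367 = 6.533 → 6.53

6.53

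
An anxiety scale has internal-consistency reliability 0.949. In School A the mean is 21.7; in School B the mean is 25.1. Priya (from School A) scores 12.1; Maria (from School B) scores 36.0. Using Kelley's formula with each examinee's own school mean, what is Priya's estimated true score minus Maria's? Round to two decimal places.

-22.85

T̂_Priya = 0.949(12.1) + 0.051(21.7) = 12.5896
T̂_Maria = 0.949(36.0) + 0.051(25.1) = 35.4441
Difference = 12.5896 − 35.4441 = -22.8545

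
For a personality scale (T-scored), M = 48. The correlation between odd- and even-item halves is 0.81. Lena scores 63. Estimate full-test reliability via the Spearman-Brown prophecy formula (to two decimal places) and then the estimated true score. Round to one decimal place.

61.5

Spearman-Brown: ρ = 2r/(1 + r) = 2(0.81)/(1 + 0.81) = 1.620/1.81 = 0.8950 → 0.90
T̂ = 0.90(63) + 0.10(48) = 56.70 + 4.80 = 61.50 → 61.5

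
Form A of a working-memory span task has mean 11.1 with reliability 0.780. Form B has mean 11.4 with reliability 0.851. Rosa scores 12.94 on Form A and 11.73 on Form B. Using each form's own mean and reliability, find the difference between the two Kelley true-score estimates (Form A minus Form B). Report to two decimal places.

0.85

T̂_A = 0.780(12.94) + 0.220(11.1) = 12.5352
T̂_B = 0.851(11.73) + 0.149(11.4) = 11.6808
T̂_A − T̂_B = 0.8544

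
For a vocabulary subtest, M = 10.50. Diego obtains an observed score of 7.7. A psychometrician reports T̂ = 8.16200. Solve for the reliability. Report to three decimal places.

T̂ = ρX + (1 − ρ)μ  ⇒  T̂ − μ = ρ(X − μ)
ρ = (T̂ − μ)/(X − μ) = (8.16200 − 10.50) / (7.7 − 10.50) = -2.33800 / -2.80 = 0.83500

0.835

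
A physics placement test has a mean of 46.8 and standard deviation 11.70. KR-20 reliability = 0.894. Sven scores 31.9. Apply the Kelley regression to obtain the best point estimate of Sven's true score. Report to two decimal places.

33.48

T̂ = 0.894(31.9) + 0.106(46.8) = 28.5186 + 4.9608 = 33.479 → 33.48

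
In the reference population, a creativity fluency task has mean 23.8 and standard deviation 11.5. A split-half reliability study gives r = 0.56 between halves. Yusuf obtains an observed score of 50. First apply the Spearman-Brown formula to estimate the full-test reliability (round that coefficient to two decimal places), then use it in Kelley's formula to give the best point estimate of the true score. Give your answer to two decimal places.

Spearman-Brown: ρ = 2r/(1 + r) = 2(0.56)/(1 + 0.56) = 1.120/1.56 = 0.7179 → 0.72
T̂ = ρX + (1 − ρ)μ
  = 0.72 × 50 + 0.28 × 23.8
  = 36.00 + 6.664
  = 42.664
  ≈ 42.66

42.66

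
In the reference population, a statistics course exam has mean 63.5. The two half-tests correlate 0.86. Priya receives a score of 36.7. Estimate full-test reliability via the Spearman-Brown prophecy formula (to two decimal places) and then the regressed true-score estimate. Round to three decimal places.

38.844

Spearman-Brown: ρ = 2r/(1 + r) = 2(0.86)/(1 + 0.86) = 1.720/1.86 = 0.9247 → 0.92
T̂ = 0.92(36.7) + 0.08(63.5) = 33.764 + 5.080 = 38.8440 → 38.844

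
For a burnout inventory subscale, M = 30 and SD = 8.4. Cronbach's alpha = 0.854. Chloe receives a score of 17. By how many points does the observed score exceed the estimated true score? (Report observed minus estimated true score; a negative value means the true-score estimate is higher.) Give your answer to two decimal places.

T̂ = 0.854(17) + 0.146(30) = 14.518 + 4.380 = 18.8980 → 18.898
X − T̂ = 17 − 18.898 = -1.898 → -1.90

-1.90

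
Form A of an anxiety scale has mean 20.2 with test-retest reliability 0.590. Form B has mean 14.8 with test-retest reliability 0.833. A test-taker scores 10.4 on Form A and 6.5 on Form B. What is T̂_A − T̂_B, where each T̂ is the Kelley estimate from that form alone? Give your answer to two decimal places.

T̂_A = 0.590(10.4) + 0.410(20.2) = 14.4180
T̂_B = 0.833(6.5) + 0.167(14.8) = 7.8861
T̂_A − T̂_B = 6.5319

6.53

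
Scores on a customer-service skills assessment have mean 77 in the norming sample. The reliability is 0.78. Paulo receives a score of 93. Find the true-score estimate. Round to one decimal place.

89.5

T̂ = ρX + (1 − ρ)μ
  = 0.78 × 93 + 0.22 × 77
  = 72.54 + 16.94
  = 89.48
  ≈ 89.5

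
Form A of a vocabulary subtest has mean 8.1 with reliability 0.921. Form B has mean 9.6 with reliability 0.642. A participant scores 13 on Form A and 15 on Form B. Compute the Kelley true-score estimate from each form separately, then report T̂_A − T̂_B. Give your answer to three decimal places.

-0.454

T̂_A = 0.921(13) + 0.079(8.1) = 12.61290
T̂_B = 0.642(15) + 0.358(9.6) = 13.06680
T̂_A − T̂_B = -0.45390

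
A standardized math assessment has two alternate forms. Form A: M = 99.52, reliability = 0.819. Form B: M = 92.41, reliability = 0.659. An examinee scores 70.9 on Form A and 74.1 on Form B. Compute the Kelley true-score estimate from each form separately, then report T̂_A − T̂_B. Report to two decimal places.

-4.26

T̂_A = 0.819(70.9) + 0.181(99.52) = 76.0802
T̂_B = 0.659(74.1) + 0.341(92.41) = 80.3437
T̂_A − T̂_B = -4.2635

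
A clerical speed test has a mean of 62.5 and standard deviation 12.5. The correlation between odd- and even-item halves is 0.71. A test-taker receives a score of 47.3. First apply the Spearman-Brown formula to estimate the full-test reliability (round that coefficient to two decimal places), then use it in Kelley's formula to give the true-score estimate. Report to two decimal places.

Spearman-Brown: ρ = 2r/(1 + r) = 2(0.71)/(1 + 0.71) = 1.420/1.71 = 0.8304 → 0.83
T̂ = 0.83(47.3) + 0.17(62.5) = 39.259 + 10.625 = 49.884 → 49.88

49.88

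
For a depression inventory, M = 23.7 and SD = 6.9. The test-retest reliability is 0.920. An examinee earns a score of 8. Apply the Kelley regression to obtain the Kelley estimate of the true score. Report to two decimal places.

Weight the observed score by reliability and the mean by (1 − reliability): T̂ = 0.920·8 + 0.080·23.7 = 7.360 + 1.8960 = 9.256.

9.26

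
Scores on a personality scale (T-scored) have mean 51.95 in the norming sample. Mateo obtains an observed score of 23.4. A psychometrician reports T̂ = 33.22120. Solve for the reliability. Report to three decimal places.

0.656

T̂ = ρX + (1 − ρ)μ  ⇒  T̂ − μ = ρ(X − μ)
ρ = (T̂ − μ)/(X − μ) = (33.22120 − 51.95) / (23.4 − 51.95) = -18.72880 / -28.55 = 0.65600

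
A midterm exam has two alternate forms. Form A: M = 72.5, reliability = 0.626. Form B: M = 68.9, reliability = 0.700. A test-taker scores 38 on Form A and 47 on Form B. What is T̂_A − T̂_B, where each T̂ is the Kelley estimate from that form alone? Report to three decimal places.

-2.667

T̂_A = 0.626(38) + 0.374(72.5) = 50.90300
T̂_B = 0.700(47) + 0.300(68.9) = 53.57000
T̂_A − T̂_B = -2.66700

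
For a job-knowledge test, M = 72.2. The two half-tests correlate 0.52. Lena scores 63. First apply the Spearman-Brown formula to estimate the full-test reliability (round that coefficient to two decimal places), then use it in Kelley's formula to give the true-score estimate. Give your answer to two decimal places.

Spearman-Brown: ρ = 2r/(1 + r) = 2(0.52)/(1 + 0.52) = 1.040/1.52 = 0.6842 → 0.68
Kelley's formula gives T̂ = 0.68·63 + 0.32·72.2 = 42.84 + 23.104 = 65.944.

65.94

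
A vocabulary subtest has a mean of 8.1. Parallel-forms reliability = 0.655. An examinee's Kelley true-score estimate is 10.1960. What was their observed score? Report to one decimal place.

T̂ = ρX + (1 − ρ)μ  ⇒  X = (T̂ − (1 − ρ)μ) / ρ
X = (10.1960 − 0.345 × 8.1) / 0.655 = (10.1960 − 2.7945) / 0.655 = 7.4015 / 0.655 = 11.300

11.3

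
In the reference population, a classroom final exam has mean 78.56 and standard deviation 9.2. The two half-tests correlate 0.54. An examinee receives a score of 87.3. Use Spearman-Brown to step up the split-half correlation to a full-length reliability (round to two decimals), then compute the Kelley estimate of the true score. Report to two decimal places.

Spearman-Brown: ρ = 2r/(1 + r) = 2(0.54)/(1 + 0.54) = 1.080/1.54 = 0.7013 → 0.70
T̂ = 0.70(87.3) + 0.30(78.56) = 61.110 + 23.5680 = 84.678 → 84.68

84.68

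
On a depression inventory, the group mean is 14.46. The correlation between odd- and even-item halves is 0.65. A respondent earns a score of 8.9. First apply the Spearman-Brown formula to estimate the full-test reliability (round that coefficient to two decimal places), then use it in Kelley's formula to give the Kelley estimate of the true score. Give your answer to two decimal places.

Spearman-Brown: ρ = 2r/(1 + r) = 2(0.65)/(1 + 0.65) = 1.300/1.65 = 0.7879 → 0.79
T̂ = 0.79(8.9) + 0.21(14.46) = 7.031 + 3.0366 = 10.068 → 10.07

10.07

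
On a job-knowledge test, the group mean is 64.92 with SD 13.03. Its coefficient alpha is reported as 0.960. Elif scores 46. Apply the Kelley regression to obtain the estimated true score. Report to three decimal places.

Kelley's formula gives T̂ = 0.960·46 + 0.040·64.92 = 44.160 + 2.59680 = 46.7568.

46.757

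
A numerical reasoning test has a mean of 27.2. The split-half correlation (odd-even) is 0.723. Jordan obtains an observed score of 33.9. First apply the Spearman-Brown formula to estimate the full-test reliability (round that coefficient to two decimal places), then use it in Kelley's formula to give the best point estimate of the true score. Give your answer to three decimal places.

Spearman-Brown: ρ = 2r/(1 + r) = 2(0.723)/(1 + 0.723) = 1.4460/1.723 = 0.8392 → 0.84
T̂ = ρX + (1 − ρ)μ
  = 0.84 × 33.9 + 0.16 × 27.2
  = 28.476 + 4.352
  = 32.8280
  ≈ 32.828

32.828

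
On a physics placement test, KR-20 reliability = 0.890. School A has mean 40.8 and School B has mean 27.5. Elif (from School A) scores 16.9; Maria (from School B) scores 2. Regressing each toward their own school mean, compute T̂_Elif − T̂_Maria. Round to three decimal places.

T̂_Elif = 0.890(16.9) + 0.110(40.8) = 19.52900
T̂_Maria = 0.890(2) + 0.110(27.5) = 4.80500
Difference = 19.52900 − 4.80500 = 14.72400

14.724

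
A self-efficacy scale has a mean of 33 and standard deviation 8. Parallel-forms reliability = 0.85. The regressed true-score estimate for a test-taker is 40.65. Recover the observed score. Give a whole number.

42

T̂ = ρX + (1 − ρ)μ  ⇒  X = (T̂ − (1 − ρ)μ) / ρ
X = (40.65 − 0.15 × 33) / 0.85 = (40.65 − 4.95) / 0.85 = 35.70 / 0.85 = 42.00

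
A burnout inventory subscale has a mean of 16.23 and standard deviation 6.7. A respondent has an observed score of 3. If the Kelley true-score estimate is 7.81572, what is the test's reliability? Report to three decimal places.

T̂ = ρX + (1 − ρ)μ  ⇒  T̂ − μ = ρ(X − μ)
ρ = (T̂ − μ)/(X − μ) = (7.81572 − 16.23) / (3 − 16.23) = -8.41428 / -13.23 = 0.63600

0.636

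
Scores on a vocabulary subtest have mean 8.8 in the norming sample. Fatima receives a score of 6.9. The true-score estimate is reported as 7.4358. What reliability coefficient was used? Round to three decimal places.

0.718

T̂ = ρX + (1 − ρ)μ  ⇒  T̂ − μ = ρ(X − μ)
ρ = (T̂ − μ)/(X − μ) = (7.4358 − 8.8) / (6.9 − 8.8) = -1.3642 / -1.9 = 0.71800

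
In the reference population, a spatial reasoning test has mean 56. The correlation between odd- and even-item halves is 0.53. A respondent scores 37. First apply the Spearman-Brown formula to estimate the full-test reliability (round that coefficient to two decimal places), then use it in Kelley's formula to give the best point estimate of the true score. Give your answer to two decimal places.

42.89

Spearman-Brown: ρ = 2r/(1 + r) = 2(0.53)/(1 + 0.53) = 1.060/1.53 = 0.6928 → 0.69
T̂ = 0.69(37) + 0.31(56) = 25.53 + 17.36 = 42.890 → 42.89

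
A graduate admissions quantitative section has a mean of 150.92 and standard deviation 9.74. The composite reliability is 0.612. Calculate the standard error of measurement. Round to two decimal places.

6.07

SEM = SD · √(1 − ρ) = 9.74 × √0.388 = 9.74 × 0.6229 = 6.067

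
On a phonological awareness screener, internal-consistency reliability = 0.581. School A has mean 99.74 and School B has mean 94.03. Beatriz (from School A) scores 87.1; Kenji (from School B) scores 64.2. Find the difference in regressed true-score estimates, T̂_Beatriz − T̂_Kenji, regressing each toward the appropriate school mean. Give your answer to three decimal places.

15.697

T̂_Beatriz = 0.581(87.1) + 0.419(99.74) = 92.39616
T̂_Kenji = 0.581(64.2) + 0.419(94.03) = 76.69877
Difference = 92.39616 − 76.69877 = 15.69739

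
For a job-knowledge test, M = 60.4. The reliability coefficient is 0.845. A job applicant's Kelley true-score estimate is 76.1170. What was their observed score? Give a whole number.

T̂ = ρX + (1 − ρ)μ  ⇒  X = (T̂ − (1 − ρ)μ) / ρ
X = (76.1170 − 0.155 × 60.4) / 0.845 = (76.1170 − 9.3620) / 0.845 = 66.7550 / 0.845 = 79.00

79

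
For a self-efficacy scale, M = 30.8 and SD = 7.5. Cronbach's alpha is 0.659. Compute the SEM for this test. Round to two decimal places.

SEM = SD · √(1 − ρ) = 7.5 × √0.341 = 7.5 × 0.5840 = 4.380

4.38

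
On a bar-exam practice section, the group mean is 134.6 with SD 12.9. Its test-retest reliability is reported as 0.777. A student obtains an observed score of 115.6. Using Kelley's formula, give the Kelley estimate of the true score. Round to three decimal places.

119.837

T̂ = ρX + (1 − ρ)μ
  = 0.777 × 115.6 + 0.223 × 134.6
  = 89.8212 + 30.0158
  = 119.8370
  ≈ 119.837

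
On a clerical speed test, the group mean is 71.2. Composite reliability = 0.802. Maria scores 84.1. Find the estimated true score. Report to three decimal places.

81.546

T̂ = 0.802(84.1) + 0.198(71.2) = 67.4482 + 14.0976 = 81.5458 → 81.546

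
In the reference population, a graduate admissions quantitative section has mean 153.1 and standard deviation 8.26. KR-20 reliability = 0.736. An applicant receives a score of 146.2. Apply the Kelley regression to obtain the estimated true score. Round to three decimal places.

T̂ = ρX + (1 − ρ)μ
  = 0.736 × 146.2 + 0.264 × 153.1
  = 107.6032 + 40.4184
  = 148.0216
  ≈ 148.022

148.022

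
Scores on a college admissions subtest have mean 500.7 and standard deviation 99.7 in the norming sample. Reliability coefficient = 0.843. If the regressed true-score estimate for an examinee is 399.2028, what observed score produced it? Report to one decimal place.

T̂ = ρX + (1 − ρ)μ  ⇒  X = (T̂ − (1 − ρ)μ) / ρ
X = (399.2028 − 0.157 × 500.7) / 0.843 = (399.2028 − 78.6099) / 0.843 = 320.5929 / 0.843 = 380.300

380.3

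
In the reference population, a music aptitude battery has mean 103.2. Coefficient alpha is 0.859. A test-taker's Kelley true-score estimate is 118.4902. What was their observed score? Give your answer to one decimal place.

T̂ = ρX + (1 − ρ)μ  ⇒  X = (T̂ − (1 − ρ)μ) / ρ
X = (118.4902 − 0.141 × 103.2) / 0.859 = (118.4902 − 14.5512) / 0.859 = 103.9390 / 0.859 = 121.000

121.0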